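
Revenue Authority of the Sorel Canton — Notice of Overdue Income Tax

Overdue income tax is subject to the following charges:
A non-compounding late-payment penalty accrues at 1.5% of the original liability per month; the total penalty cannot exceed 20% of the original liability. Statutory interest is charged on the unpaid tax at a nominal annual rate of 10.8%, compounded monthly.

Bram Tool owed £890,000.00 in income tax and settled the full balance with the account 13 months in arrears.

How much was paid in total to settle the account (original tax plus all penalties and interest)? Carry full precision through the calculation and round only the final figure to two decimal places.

£1,173,492.82

Penalty: 13 × 1.5% × £890,000.00 = £173,550.00 (below the 20% cap of £178,000.00)
Interest (10.8%/yr ÷ 12 = 0.9%/month): £890,000.00 × ((1 + 0.009)^13 − 1) = £109,942.8232…
Total = £890,000.00 + £173,550.0000 + £109,942.8232… = £1,173,492.82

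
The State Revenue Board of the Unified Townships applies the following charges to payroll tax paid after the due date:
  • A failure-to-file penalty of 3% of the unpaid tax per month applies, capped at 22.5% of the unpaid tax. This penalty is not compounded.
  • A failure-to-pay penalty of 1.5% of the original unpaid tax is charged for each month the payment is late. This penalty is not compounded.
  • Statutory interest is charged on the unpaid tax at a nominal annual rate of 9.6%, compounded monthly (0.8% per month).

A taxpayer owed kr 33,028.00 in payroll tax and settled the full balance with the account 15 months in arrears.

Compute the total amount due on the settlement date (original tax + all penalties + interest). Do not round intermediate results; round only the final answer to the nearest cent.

kr 52,083.79

Failure-to-file: 15 × 3% × kr 33,028.00 = kr 14,862.60, capped at 22.5% × kr 33,028.00 = kr 7,431.30
Failure-to-pay penalty = 1.5% × kr 33,028.00 × 15 mo = kr 7,431.30
Interest: kr 33,028.00 × ((1 + 0.008)^15 − 1) = kr 33,028.00 × 0.1269587… = kr 4,193.1903…
Total = kr 33,028.00 + kr 14,862.6000 + kr 4,193.1903… = kr 52,083.79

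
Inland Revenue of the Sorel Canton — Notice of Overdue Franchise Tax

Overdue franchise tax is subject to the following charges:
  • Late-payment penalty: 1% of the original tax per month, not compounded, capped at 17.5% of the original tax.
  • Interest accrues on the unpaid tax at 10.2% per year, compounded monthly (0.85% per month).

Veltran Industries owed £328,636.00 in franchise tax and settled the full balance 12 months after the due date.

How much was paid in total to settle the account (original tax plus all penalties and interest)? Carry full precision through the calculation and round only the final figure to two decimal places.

£403,205.55

Penalty: 12 × 1% × £328,636.00 = £39,436.32 (below the 17.5% cap of £57,511.30)
Interest: £328,636.00 × ((1 + 0.0085)^12 − 1) = £328,636.00 × 0.1069062… = £35,133.2348…
Total = £328,636.00 + £39,436.3200 + £35,133.2348… = £403,205.55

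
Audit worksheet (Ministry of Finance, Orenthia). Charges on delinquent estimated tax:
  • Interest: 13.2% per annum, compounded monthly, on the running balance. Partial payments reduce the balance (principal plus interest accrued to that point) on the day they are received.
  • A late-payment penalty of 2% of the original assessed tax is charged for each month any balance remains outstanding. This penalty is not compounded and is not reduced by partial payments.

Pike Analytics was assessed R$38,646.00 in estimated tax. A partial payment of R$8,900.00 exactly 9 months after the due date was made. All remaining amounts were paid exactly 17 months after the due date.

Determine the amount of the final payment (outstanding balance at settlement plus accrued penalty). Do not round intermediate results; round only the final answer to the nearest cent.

R$49,970.74

Monthly rate = 13.2% ÷ 12 = 1.1%
Balance at month 9: R$38,646.0000 × (1 + 0.011)^9 = R$42,644.6888…
After R$8,900.00 payment: R$42,644.6888… − R$8,900.00 = R$33,744.6888…
Balance at month 17: R$33,744.6888… × (1 + 0.011)^8 = R$36,831.0985…
Penalty: 17 × 2% × R$38,646.00 = R$13,139.64
Final settlement = outstanding balance + penalty = R$36,831.0985… + R$13,139.64 = R$49,970.74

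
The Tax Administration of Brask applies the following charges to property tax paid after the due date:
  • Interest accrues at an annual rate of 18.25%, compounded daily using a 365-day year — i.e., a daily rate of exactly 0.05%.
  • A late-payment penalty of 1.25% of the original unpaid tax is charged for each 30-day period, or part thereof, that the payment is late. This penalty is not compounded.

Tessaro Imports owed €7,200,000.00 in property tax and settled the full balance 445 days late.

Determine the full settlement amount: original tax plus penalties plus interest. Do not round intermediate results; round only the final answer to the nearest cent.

Penalty periods: ⌈445/30⌉ = 15; penalty = 15 × 1.25% × €7,200,000.00 = €1,350,000.00
Interest: €7,200,000.00 × ((1 + 0.0005)^445 − 1) = €7,200,000.00 × 0.24912636… = €1,793,709.7792…
Total = €7,200,000.00 + €1,350,000.0000 + €1,793,709.7792… = €10,343,709.78

€10,343,709.78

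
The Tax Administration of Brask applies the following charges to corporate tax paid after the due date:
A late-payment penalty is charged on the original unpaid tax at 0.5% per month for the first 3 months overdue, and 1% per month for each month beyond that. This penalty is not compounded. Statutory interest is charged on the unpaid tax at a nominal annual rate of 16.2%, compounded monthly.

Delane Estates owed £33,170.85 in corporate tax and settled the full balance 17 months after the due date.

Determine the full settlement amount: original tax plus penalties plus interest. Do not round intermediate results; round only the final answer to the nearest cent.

£46,805.43

Penalty, months 1–3: 3 × 0.5% × £33,170.85 = £497.56…
Penalty, months 4–17: 14 × 1% × £33,170.85 = £4,643.92…
Interest (16.2%/yr ÷ 12 = 1.35%/month): £33,170.85 × ((1 + 0.0135)^17 − 1) = £8,493.0962…
Total = £33,170.85 + £5,141.4818… + £8,493.0962… = £46,805.43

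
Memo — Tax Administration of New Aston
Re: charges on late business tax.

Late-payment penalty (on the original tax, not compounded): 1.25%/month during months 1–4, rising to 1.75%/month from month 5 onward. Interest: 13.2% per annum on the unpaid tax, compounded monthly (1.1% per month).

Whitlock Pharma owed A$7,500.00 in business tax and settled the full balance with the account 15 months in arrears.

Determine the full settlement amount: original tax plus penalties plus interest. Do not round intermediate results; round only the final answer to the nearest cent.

A$10,656.23

Penalty, months 1–4: 4 × 1.25% × A$7,500.00 = A$375.00
Penalty, months 5–15: 11 × 1.75% × A$7,500.00 = A$1,443.75
Interest: A$7,500.00 × ((1 + 0.011)^15 − 1) = A$7,500.00 × 0.1783311… = A$1,337.4831…
Total = A$7,500.00 + A$1,818.7500 + A$1,337.4831… = A$10,656.23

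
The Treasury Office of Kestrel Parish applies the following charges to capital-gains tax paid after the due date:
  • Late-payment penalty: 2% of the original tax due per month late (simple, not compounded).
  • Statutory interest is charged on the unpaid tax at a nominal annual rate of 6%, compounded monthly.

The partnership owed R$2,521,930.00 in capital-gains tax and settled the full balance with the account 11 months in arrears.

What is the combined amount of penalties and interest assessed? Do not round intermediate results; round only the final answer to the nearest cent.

Late-payment penalty: 11 × 2% × R$2,521,930.00 = R$554,824.60
Interest (6%/yr ÷ 12 = 0.5%/month): R$2,521,930.00 × ((1 + 0.005)^11 − 1) = R$142,226.3424…
Penalties + interest = R$554,824.6000 + R$142,226.3424… = R$697,050.94

R$697,050.94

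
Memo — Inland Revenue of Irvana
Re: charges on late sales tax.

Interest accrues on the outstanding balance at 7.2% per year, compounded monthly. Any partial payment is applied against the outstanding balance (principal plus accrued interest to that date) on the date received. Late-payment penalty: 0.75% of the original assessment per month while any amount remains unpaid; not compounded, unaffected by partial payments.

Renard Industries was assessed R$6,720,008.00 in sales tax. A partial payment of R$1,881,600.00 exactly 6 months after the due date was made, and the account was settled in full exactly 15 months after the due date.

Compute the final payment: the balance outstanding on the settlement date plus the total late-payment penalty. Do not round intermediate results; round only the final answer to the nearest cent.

Monthly rate = 7.2% ÷ 12 = 0.6%
Balance at month 6: R$6,720,008.0000 × (1 + 0.006)^6 = R$6,965,586.2537…
After R$1,881,600.00 payment: R$6,965,586.2537… − R$1,881,600.00 = R$5,083,986.2537…
Balance at month 15: R$5,083,986.2537… × (1 + 0.006)^9 = R$5,365,203.4366…
Penalty: 15 × 0.75% × R$6,720,008.00 = R$756,000.90
Final settlement = outstanding balance + penalty = R$5,365,203.4366… + R$756,000.90 = R$6,121,204.34

R$6,121,204.34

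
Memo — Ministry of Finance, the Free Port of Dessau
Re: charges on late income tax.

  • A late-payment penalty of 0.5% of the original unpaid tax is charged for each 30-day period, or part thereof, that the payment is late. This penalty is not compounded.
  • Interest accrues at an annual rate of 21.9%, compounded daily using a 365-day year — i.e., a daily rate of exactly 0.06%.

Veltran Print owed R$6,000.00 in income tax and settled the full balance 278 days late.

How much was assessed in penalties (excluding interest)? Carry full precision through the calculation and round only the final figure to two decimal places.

R$300.00

Penalty periods: ⌈278/30⌉ = 10; penalty = 10 × 0.5% × R$6,000.00 = R$300.00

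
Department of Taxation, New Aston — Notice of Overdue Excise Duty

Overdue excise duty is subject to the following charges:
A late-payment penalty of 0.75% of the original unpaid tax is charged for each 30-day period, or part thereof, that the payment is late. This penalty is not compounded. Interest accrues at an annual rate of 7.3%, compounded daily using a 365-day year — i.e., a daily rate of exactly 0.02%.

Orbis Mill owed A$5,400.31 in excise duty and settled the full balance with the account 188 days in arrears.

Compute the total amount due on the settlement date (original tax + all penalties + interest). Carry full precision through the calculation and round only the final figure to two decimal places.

A$5,890.72

Penalty periods: ⌈188/30⌉ = 7; penalty = 7 × 0.75% × A$5,400.31 = A$283.52…
Interest: A$5,400.31 × ((1 + 0.0002)^188 − 1) = A$5,400.31 × 0.03831192… = A$206.8962…
Total = A$5,400.31 + A$283.5163… + A$206.8962… = A$5,890.72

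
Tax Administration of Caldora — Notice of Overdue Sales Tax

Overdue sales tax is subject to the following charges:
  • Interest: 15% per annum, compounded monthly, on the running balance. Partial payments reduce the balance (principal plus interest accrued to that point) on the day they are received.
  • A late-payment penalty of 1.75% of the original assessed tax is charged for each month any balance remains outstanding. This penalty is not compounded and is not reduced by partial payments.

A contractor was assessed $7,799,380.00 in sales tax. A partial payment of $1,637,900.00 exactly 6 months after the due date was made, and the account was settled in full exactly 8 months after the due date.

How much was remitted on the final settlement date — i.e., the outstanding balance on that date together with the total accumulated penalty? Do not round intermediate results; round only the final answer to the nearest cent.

$8,027,116.59

Monthly rate = 15% ÷ 12 = 1.25%
Balance at month 6: $7,799,380.0000 × (1 + 0.0125)^6 = $8,402,920.8307…
After $1,637,900.00 payment: $8,402,920.8307… − $1,637,900.00 = $6,765,020.8307…
Balance at month 8: $6,765,020.8307… × (1 + 0.0125)^2 = $6,935,203.3860…
Penalty: 8 × 1.75% × $7,799,380.00 = $1,091,913.20
Final settlement = outstanding balance + penalty = $6,935,203.3860… + $1,091,913.20 = $8,027,116.59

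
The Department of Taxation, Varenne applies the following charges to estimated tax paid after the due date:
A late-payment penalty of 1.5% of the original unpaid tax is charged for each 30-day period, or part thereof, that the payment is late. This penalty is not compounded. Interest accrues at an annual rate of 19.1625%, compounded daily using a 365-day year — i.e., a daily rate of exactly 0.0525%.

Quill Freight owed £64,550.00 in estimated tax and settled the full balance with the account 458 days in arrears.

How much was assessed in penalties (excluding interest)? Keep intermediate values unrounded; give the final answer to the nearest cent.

Penalty periods: ⌈458/30⌉ = 16; penalty = 16 × 1.5% × £64,550.00 = £15,492.00

£15,492.00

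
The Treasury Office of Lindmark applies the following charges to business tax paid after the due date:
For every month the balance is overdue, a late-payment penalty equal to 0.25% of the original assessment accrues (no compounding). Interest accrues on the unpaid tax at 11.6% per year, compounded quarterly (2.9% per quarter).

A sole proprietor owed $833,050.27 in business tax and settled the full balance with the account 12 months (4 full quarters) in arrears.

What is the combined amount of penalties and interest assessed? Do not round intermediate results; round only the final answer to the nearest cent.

$125,910.77

Late-payment penalty: 12 × 0.25% × $833,050.27 = $24,991.51…
Interest: $833,050.27 × ((1 + 0.029)^4 − 1) = $833,050.27 × 0.1211443… = $100,919.2612…
Penalties + interest = $24,991.5081 + $100,919.2612… = $125,910.77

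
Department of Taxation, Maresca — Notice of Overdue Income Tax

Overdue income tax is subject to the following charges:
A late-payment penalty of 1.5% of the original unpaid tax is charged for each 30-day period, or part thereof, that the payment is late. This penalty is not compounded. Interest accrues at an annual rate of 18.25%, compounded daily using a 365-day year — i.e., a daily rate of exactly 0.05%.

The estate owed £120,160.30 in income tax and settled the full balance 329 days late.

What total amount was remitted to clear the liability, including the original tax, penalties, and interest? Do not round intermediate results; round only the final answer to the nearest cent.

£161,466.02

Penalty periods: ⌈329/30⌉ = 11; penalty = 11 × 1.5% × £120,160.30 = £19,826.45…
Interest: £120,160.30 × ((1 + 0.0005)^329 − 1) = £120,160.30 × 0.17875511… = £21,479.2675…
Total = £120,160.30 + £19,826.4495 + £21,479.2675… = £161,466.02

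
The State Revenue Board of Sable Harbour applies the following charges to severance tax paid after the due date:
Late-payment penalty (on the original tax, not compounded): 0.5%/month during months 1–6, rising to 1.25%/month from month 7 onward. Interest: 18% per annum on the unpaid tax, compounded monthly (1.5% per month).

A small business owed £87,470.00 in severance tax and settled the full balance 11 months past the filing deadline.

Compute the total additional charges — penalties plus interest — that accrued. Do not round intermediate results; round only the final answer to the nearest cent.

£23,656.17

Penalty, months 1–6: 6 × 0.5% × £87,470.00 = £2,624.10
Penalty, months 7–11: 5 × 1.25% × £87,470.00 = £5,466.88…
Interest: £87,470.00 × ((1 + 0.015)^11 − 1) = £87,470.00 × 0.1779489… = £15,565.1936…
Penalties + interest = £8,090.9750 + £15,565.1936… = £23,656.17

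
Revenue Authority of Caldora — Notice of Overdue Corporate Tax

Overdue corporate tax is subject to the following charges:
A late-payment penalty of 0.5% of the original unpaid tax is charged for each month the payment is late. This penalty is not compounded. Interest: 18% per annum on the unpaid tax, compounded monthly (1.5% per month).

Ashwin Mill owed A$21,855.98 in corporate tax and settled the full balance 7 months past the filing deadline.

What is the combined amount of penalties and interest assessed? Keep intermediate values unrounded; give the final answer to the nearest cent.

Late-payment penalty: 7 × 0.5% × A$21,855.98 = A$764.96…
Interest: A$21,855.98 × ((1 + 0.015)^7 − 1) = A$21,855.98 × 0.1098449… = A$2,400.7682…
Penalties + interest = A$764.9593 + A$2,400.7682… = A$3,165.73

A$3,165.73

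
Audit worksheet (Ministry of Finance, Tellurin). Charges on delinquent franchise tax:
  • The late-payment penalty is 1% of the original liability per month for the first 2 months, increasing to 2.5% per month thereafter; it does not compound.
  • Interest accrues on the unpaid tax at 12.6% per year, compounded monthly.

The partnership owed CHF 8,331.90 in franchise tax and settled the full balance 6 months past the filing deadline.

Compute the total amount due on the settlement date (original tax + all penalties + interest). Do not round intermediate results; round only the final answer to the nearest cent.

Penalty, months 1–2: 2 × 1% × CHF 8,331.90 = CHF 166.64…
Penalty, months 3–6: 4 × 2.5% × CHF 8,331.90 = CHF 833.19
Interest (12.6%/yr ÷ 12 = 1.05%/month): CHF 8,331.90 × ((1 + 0.0105)^6 − 1) = CHF 538.8830…
Total = CHF 8,331.90 + CHF 999.8280 + CHF 538.8830… = CHF 9,870.61

CHF 9,870.61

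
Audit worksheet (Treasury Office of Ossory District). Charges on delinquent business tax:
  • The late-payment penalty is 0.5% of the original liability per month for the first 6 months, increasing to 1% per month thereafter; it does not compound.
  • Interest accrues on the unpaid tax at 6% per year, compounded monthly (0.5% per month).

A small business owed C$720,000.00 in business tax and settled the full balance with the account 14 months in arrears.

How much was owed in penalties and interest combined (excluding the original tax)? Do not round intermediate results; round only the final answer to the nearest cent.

Penalty, months 1–6: 6 × 0.5% × C$720,000.00 = C$21,600.00
Penalty, months 7–14: 8 × 1% × C$720,000.00 = C$57,600.00
Interest: C$720,000.00 × ((1 + 0.005)^14 − 1) = C$720,000.00 × 0.0723211… = C$52,071.2150…
Penalties + interest = C$79,200.0000 + C$52,071.2150… = C$131,271.21

C$131,271.21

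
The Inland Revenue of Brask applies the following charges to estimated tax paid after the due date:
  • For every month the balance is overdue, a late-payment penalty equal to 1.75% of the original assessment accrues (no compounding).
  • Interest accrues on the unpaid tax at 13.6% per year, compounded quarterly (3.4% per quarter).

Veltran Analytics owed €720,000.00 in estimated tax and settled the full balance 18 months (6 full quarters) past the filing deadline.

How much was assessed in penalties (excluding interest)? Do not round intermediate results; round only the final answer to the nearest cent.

€226,800.00

Late-payment penalty: 18 × 1.75% × €720,000.00 = €226,800.00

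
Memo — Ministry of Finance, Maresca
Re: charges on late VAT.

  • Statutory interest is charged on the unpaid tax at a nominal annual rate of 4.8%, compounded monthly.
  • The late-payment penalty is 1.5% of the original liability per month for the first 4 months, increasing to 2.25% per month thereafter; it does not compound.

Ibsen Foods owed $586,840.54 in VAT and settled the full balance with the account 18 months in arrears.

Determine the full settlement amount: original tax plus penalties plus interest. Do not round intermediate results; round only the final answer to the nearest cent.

Penalty, months 1–4: 4 × 1.5% × $586,840.54 = $35,210.43…
Penalty, months 5–18: 14 × 2.25% × $586,840.54 = $184,854.77…
Interest (4.8%/yr ÷ 12 = 0.4%/month): $586,840.54 × ((1 + 0.004)^18 − 1) = $43,720.2166…
Total = $586,840.54 + $220,065.2025 + $43,720.2166… = $850,625.96

$850,625.96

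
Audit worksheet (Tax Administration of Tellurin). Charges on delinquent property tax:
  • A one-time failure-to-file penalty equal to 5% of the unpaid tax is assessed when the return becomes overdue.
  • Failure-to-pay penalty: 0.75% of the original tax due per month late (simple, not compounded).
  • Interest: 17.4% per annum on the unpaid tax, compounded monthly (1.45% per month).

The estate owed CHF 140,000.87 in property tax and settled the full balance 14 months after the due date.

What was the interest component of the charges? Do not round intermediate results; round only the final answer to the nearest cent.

CHF 31,260.52

Interest: CHF 140,000.87 × ((1 + 0.0145)^14 − 1) = CHF 140,000.87 × 0.2232880… = CHF 31,260.5157…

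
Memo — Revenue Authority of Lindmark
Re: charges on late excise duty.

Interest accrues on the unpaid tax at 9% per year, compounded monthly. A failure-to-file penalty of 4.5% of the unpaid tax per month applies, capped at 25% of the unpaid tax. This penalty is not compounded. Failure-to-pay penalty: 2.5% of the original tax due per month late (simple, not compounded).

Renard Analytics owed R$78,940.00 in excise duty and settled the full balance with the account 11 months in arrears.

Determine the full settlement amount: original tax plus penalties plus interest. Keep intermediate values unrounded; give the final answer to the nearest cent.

Failure-to-file: 11 × 4.5% × R$78,940.00 = R$39,075.30, capped at 25% × R$78,940.00 = R$19,735.00
Failure-to-pay penalty = 2.5% × R$78,940.00 × 11 mo = R$21,708.50
Interest (9%/yr ÷ 12 = 0.75%/month): R$78,940.00 × ((1 + 0.0075)^11 − 1) = R$6,762.3489…
Total = R$78,940.00 + R$41,443.5000 + R$6,762.3489… = R$127,145.85

R$127,145.85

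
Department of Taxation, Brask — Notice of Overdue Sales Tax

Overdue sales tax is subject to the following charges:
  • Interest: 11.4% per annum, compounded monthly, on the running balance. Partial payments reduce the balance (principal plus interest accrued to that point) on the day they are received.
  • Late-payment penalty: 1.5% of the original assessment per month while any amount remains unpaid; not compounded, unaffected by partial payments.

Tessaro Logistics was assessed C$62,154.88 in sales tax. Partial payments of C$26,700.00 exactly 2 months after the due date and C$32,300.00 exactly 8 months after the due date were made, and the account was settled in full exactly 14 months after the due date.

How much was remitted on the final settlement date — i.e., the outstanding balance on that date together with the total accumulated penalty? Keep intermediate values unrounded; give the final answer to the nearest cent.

C$19,911.01

Monthly rate = 11.4% ÷ 12 = 0.95%
Balance at month 2: C$62,154.8800 × (1 + 0.0095)^2 = C$63,341.4322…
After C$26,700.00 payment: C$63,341.4322… − C$26,700.00 = C$36,641.4322…
Balance at month 8: C$36,641.4322… × (1 + 0.0095)^6 = C$38,780.2300…
After C$32,300.00 payment: C$38,780.2300… − C$32,300.00 = C$6,480.2300…
Balance at month 14: C$6,480.2300… × (1 + 0.0095)^6 = C$6,858.4876…
Penalty: 14 × 1.5% × C$62,154.88 = C$13,052.52…
Final settlement = outstanding balance + penalty = C$6,858.4876… + C$13,052.52… = C$19,911.01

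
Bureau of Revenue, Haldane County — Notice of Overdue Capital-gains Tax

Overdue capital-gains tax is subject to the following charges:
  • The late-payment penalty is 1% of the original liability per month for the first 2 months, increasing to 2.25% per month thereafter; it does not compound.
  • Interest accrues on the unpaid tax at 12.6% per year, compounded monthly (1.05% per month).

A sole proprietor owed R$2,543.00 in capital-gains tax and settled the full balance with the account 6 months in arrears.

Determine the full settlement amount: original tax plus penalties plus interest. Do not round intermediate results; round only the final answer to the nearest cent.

Penalty, months 1–2: 2 × 1% × R$2,543.00 = R$50.86
Penalty, months 3–6: 4 × 2.25% × R$2,543.00 = R$228.87
Interest: R$2,543.00 × ((1 + 0.0105)^6 − 1) = R$2,543.00 × 0.0646771… = R$164.4738…
Total = R$2,543.00 + R$279.7300 + R$164.4738… = R$2,987.20

R$2,987.20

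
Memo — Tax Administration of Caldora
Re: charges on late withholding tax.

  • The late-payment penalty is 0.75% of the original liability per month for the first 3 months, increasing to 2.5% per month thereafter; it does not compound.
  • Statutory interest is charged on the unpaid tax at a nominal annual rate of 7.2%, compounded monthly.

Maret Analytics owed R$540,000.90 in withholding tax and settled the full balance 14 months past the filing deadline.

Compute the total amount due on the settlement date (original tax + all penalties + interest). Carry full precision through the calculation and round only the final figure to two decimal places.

R$747,823.45

Penalty, months 1–3: 3 × 0.75% × R$540,000.90 = R$12,150.02…
Penalty, months 4–14: 11 × 2.5% × R$540,000.90 = R$148,500.25…
Interest (7.2%/yr ÷ 12 = 0.6%/month): R$540,000.90 × ((1 + 0.006)^14 − 1) = R$47,172.2846…
Total = R$540,000.90 + R$160,650.2678… + R$47,172.2846… = R$747,823.45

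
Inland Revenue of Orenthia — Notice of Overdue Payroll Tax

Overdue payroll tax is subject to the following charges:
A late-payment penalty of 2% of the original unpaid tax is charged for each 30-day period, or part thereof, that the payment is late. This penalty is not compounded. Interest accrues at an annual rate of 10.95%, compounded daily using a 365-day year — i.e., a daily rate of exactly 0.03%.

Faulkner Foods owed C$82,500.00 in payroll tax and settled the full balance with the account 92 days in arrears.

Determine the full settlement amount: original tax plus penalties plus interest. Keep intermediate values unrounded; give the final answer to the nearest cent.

Penalty periods: ⌈92/30⌉ = 4; penalty = 4 × 2% × C$82,500.00 = C$6,600.00
Interest: C$82,500.00 × ((1 + 0.0003)^92 − 1) = C$82,500.00 × 0.02798015… = C$2,308.3627…
Total = C$82,500.00 + C$6,600.0000 + C$2,308.3627… = C$91,408.36

C$91,408.36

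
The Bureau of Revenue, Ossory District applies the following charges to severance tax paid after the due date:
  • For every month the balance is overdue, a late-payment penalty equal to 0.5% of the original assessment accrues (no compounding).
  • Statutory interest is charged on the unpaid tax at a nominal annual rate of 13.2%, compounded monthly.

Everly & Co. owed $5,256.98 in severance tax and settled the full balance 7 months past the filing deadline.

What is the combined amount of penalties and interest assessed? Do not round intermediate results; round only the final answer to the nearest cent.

Late-payment penalty = 0.5% × $5,256.98 × 7 mo = $183.99…
Interest (13.2%/yr ÷ 12 = 1.1%/month): $5,256.98 × ((1 + 0.011)^7 − 1) = $418.3931…
Penalties + interest = $183.9943 + $418.3931… = $602.39

$602.39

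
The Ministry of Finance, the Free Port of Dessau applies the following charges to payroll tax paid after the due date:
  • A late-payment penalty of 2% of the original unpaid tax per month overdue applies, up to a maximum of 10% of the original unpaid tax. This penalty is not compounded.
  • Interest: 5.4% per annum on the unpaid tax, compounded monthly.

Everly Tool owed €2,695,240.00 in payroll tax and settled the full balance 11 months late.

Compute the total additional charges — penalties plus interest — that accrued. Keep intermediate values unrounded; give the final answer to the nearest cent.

Penalty (uncapped): 11 × 2% × €2,695,240.00 = €592,952.80; cap = 10% × €2,695,240.00 = €269,524.00 → penalty = €269,524.00
Interest (5.4%/yr ÷ 12 = 0.45%/month): €2,695,240.00 × ((1 + 0.0045)^11 − 1) = €136,457.0952…
Penalties + interest = €269,524.0000 + €136,457.0952… = €405,981.10

€405,981.10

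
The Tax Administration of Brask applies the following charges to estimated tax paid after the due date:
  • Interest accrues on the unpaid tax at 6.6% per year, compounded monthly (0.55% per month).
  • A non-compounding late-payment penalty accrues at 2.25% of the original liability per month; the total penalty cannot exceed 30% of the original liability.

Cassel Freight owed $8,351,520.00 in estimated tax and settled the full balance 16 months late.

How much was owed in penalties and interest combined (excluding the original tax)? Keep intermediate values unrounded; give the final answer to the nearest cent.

$3,271,497.98

Penalty (uncapped): 16 × 2.25% × $8,351,520.00 = $3,006,547.20; cap = 30% × $8,351,520.00 = $2,505,456.00 → penalty = $2,505,456.00
Interest: $8,351,520.00 × ((1 + 0.0055)^16 − 1) = $8,351,520.00 × 0.0917249… = $766,041.9829…
Penalties + interest = $2,505,456.0000 + $766,041.9829… = $3,271,497.98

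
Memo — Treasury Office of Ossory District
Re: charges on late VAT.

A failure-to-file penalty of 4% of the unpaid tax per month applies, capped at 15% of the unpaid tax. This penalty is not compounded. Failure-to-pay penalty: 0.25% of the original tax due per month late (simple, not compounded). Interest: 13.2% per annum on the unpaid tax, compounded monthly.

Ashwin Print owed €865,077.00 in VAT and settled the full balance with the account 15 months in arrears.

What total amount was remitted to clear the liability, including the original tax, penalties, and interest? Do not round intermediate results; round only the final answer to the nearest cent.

€1,181,549.06

Failure-to-file: 15 × 4% × €865,077.00 = €519,046.20, capped at 15% × €865,077.00 = €129,761.55
Failure-to-pay penalty = 0.25% × €865,077.00 × 15 mo = €32,440.39…
Interest (13.2%/yr ÷ 12 = 1.1%/month): €865,077.00 × ((1 + 0.011)^15 − 1) = €154,270.1179…
Total = €865,077.00 + €162,201.9375 + €154,270.1179… = €1,181,549.06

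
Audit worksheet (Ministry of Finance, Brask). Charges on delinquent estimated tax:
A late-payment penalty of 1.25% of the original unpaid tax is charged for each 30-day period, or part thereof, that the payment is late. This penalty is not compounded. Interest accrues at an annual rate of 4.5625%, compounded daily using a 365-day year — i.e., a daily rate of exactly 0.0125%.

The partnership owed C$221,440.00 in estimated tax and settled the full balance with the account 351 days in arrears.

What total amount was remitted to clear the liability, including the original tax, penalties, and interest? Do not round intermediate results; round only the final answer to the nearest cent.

C$264,587.33

Penalty periods: ⌈351/30⌉ = 12; penalty = 12 × 1.25% × C$221,440.00 = C$33,216.00
Interest: C$221,440.00 × ((1 + 0.000125)^351 − 1) = C$221,440.00 × 0.04484888… = C$9,931.3350…
Total = C$221,440.00 + C$33,216.0000 + C$9,931.3350… = C$264,587.33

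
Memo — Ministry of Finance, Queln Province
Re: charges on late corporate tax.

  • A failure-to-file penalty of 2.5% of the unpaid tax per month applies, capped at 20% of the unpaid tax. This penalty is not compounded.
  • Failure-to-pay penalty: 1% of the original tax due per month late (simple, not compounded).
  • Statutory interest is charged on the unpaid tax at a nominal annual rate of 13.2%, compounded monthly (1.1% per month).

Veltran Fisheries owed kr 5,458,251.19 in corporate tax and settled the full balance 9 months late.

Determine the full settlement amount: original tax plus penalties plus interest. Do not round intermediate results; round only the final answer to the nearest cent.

kr 7,605,907.48

Failure-to-file: 9 × 2.5% × kr 5,458,251.19 = kr 1,228,106.52…, capped at 20% × kr 5,458,251.19 = kr 1,091,650.24…
Failure-to-pay penalty: 9 × 1% × kr 5,458,251.19 = kr 491,242.61…
Interest: kr 5,458,251.19 × ((1 + 0.011)^9 − 1) = kr 5,458,251.19 × 0.1034697… = kr 564,763.4451…
Total = kr 5,458,251.19 + kr 1,582,892.8451 + kr 564,763.4451… = kr 7,605,907.48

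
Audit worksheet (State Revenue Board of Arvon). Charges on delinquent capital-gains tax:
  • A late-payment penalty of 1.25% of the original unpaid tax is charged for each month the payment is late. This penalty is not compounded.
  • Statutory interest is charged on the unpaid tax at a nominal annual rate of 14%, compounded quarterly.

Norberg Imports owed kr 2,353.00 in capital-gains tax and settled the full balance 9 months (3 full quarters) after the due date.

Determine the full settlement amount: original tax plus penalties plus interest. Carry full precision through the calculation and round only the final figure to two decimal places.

Late-payment penalty = 1.25% × kr 2,353.00 × 9 mo = kr 264.71…
Interest (14%/yr ÷ 4 = 3.5%/quarter): kr 2,353.00 × ((1 + 0.035)^3 − 1) = kr 255.8132…
Total = kr 2,353.00 + kr 264.7125 + kr 255.8132… = kr 2,873.53

kr 2,873.53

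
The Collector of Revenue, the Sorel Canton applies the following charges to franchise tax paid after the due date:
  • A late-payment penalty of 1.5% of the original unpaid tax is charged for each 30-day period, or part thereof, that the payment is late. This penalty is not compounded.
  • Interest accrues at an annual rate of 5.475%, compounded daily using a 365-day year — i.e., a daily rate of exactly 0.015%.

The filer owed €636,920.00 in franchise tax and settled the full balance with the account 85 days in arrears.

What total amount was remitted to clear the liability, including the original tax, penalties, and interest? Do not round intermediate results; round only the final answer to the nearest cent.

Penalty periods: ⌈85/30⌉ = 3; penalty = 3 × 1.5% × €636,920.00 = €28,661.40
Interest: €636,920.00 × ((1 + 0.00015)^85 − 1) = €636,920.00 × 0.01283066… = €8,172.1036…
Total = €636,920.00 + €28,661.4000 + €8,172.1036… = €673,753.50

€673,753.50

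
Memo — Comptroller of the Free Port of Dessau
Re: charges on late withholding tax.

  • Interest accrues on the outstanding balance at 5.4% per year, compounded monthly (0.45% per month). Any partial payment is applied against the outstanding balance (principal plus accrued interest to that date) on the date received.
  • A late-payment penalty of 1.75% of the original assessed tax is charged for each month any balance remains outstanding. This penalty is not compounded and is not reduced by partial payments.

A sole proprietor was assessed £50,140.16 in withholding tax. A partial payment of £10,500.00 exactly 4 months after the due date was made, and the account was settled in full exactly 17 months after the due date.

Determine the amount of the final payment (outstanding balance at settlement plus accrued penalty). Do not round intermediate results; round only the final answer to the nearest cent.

Balance at month 4: £50,140.1600 × (1 + 0.0045)^4 = £51,048.7932…
After £10,500.00 payment: £51,048.7932… − £10,500.00 = £40,548.7932…
Balance at month 17: £40,548.7932… × (1 + 0.0045)^13 = £42,986.0132…
Penalty: 17 × 1.75% × £50,140.16 = £14,916.70…
Final settlement = outstanding balance + penalty = £42,986.0132… + £14,916.70… = £57,902.71

£57,902.71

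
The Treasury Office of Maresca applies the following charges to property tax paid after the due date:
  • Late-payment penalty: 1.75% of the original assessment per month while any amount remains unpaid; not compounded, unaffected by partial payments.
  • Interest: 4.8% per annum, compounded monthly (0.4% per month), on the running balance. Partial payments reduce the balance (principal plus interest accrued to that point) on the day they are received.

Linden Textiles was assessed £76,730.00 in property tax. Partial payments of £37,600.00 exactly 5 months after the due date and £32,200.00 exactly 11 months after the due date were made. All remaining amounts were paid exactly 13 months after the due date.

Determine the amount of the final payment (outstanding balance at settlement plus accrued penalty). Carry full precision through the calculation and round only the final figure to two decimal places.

Balance at month 5: £76,730.0000 × (1 + 0.004)^5 = £78,276.9260…
After £37,600.00 payment: £78,276.9260… − £37,600.00 = £40,676.9260…
Balance at month 11: £40,676.9260… × (1 + 0.004)^6 = £41,662.9869…
After £32,200.00 payment: £41,662.9869… − £32,200.00 = £9,462.9869…
Balance at month 13: £9,462.9869… × (1 + 0.004)^2 = £9,538.8422…
Penalty: 13 × 1.75% × £76,730.00 = £17,456.08…
Final settlement = outstanding balance + penalty = £9,538.8422… + £17,456.08… = £26,994.92

£26,994.92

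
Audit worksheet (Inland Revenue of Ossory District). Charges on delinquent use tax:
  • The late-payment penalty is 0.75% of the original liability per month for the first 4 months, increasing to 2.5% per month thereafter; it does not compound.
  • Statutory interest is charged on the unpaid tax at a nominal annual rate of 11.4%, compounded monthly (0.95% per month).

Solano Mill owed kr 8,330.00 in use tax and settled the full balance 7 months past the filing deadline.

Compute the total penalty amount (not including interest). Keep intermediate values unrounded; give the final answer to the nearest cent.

kr 874.65

Penalty, months 1–4: 4 × 0.75% × kr 8,330.00 = kr 249.90
Penalty, months 5–7: 3 × 2.5% × kr 8,330.00 = kr 624.75
Total penalty = kr 249.90 + kr 624.75 = kr 874.65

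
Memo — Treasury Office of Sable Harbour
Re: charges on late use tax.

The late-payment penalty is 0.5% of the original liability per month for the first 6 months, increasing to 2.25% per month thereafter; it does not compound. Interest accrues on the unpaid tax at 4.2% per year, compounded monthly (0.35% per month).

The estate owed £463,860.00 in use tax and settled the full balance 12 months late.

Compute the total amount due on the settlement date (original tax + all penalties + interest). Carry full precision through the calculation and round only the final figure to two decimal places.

£560,258.46

Penalty, months 1–6: 6 × 0.5% × £463,860.00 = £13,915.80
Penalty, months 7–12: 6 × 2.25% × £463,860.00 = £62,621.10
Interest: £463,860.00 × ((1 + 0.0035)^12 − 1) = £463,860.00 × 0.0428180… = £19,861.5608…
Total = £463,860.00 + £76,536.9000 + £19,861.5608… = £560,258.46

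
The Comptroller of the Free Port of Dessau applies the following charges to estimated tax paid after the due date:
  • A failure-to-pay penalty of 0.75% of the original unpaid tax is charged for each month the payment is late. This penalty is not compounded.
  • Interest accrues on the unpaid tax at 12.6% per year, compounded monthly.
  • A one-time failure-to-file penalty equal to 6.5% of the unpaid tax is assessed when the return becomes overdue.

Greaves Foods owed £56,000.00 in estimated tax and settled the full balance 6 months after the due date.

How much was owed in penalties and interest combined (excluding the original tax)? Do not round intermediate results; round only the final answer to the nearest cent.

Failure-to-file penalty: 6.5% × £56,000.00 = £3,640.00
Failure-to-pay penalty = 0.75% × £56,000.00 × 6 mo = £2,520.00
Interest (12.6%/yr ÷ 12 = 1.05%/month): £56,000.00 × ((1 + 0.0105)^6 − 1) = £3,621.9168…
Penalties + interest = £6,160.0000 + £3,621.9168… = £9,781.92

£9,781.92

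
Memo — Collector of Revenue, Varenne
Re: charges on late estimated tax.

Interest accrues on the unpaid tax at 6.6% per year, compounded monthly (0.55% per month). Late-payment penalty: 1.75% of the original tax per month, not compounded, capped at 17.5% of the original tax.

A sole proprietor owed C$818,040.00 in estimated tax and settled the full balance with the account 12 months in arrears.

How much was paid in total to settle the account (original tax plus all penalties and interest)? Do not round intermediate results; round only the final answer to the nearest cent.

C$1,016,851.17

Penalty (uncapped): 12 × 1.75% × C$818,040.00 = C$171,788.40; cap = 17.5% × C$818,040.00 = C$143,157.00 → penalty = C$143,157.00
Interest: C$818,040.00 × ((1 + 0.0055)^12 − 1) = C$818,040.00 × 0.0680336… = C$55,654.1730…
Total = C$818,040.00 + C$143,157.0000 + C$55,654.1730… = C$1,016,851.17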